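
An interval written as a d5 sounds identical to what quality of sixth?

doubly diminished

A diminished fifth spans 6 semitones.
A sixth spanning 6 semitones is doubly diminished (the major sixth is 9).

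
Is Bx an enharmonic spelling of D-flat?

Yes

B## is pitch class 1; Db is pitch class 1.
All spellings map to pitch class 1, so they are enharmonically equivalent.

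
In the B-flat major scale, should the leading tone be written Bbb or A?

Each scale degree takes a distinct letter name. Degree 7 of a scale on B must use the letter A.
A and Bbb are enharmonically the same pitch, but only A uses the letter A, so it is the correct spelling here.

A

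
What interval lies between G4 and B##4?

doubly augmented third

The letter names run G→B, a span of 2 letter steps, so the interval is some kind of third.
G to B## is 6 semitones. A major third is 4, so 6 makes it doubly augmented.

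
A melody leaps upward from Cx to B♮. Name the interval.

diminished seventh

Counting letters C–D–E–F–G–A–B gives a seventh.
C##→B = 9 semitones, 2 narrower than the major seventh (11), so diminished.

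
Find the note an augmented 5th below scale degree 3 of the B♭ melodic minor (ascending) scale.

Gbb

Scale degree 3 of Bb melodic minor (ascending) is Db.
An augmented fifth (8 semitones) below Db lands on the letter G, giving Gbb.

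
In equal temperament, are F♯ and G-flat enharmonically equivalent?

Yes

F# is pitch class 6; Gb is pitch class 6.
All spellings map to pitch class 6, so they are enharmonically equivalent.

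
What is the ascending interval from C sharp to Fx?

The letter names run C→F, a span of 3 letter steps, so the interval is some kind of fourth.
C# to F## is 6 semitones. A perfect fourth is 5, so 6 makes it augmented.

augmented fourth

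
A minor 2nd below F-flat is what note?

Eb

A second below F lands on the letter E.
A minor second spans 1 semitone, so Fb moves to pitch class 3. On the letter E that is Eb.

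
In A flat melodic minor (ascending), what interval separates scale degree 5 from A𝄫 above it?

Scale degree 5 of Ab melodic minor (ascending) is Eb.
Eb up to Abb: letters E→A make it a fourth; 4 semitones makes it diminished.

diminished fourth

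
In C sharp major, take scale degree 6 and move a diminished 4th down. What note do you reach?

Scale degree 6 of C# major is A#.
A diminished fourth (4 semitones) below A# lands on the letter E, giving E##.

E##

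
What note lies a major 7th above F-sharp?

A seventh above F lands on the letter E.
A major seventh spans 11 semitones, so F# moves to pitch class 5. On the letter E that is E#.

E#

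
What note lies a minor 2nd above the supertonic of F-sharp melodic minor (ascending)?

A

The supertonic of F# melodic minor (ascending) is G#.
A minor second (1 semitone) above G# lands on the letter A, giving A.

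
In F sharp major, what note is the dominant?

Degree 5 takes the letter 4 steps above F, which is C.
In major, degree 5 sits 7 semitones above the tonic. F# + 7 semitones is pitch class 1, spelled on C as C#.

C#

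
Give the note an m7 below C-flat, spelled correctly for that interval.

C down a major seventh is Db, so the target letter is D.
From Cb, a minor seventh is 10 semitones down: Db.

Db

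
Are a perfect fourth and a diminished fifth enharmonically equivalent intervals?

No

A perfect fourth spans 5 semitones; a diminished fifth spans 6.
The spans differ, so they are not enharmonic equivalents.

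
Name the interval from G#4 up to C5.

diminished fourth

The letter names run G→C, a span of 3 letter steps, so the interval is some kind of fourth.
G# to C is 4 semitones. A perfect fourth is 5, so 4 makes it diminished.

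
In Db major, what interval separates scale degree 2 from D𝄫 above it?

Scale degree 2 of Db major is Eb.
Eb up to Dbb: letters E→D make it a seventh; 9 semitones makes it diminished.

diminished seventh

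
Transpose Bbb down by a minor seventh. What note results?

B down a major seventh is C, so the target letter is C.
From Bbb, a minor seventh is 10 semitones down: Cb.

Cb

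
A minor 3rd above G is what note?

Bb

G up a major third is B, so the target letter is B.
From G, a minor third is 3 semitones up: Bb.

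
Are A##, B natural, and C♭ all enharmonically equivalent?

A## = pitch class 11 and B = pitch class 11 and Cb = pitch class 11 — the same pitch class, so they are enharmonic equivalents.

Yes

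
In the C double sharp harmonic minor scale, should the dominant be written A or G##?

G##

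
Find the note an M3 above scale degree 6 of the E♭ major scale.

Scale degree 6 of Eb major is C.
A major third (4 semitones) above C lands on the letter E, giving E.

E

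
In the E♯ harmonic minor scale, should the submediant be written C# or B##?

C#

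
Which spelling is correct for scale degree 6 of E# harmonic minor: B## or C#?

C#

Each scale degree takes a distinct letter name. Degree 6 of a scale on E must use the letter C.
C# and B## are enharmonically the same pitch, but only C# uses the letter C, so it is the correct spelling here.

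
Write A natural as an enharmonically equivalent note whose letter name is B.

A is pitch class 9. The letter B alone is pitch class 11.
To reach pitch class 9 from B requires an offset of -2 semitones, i.e. double flat: Bbb.

Bbb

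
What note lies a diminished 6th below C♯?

E##

C down a major sixth is Eb, so the target letter is E.
From C#, a diminished sixth is 7 semitones down: E##.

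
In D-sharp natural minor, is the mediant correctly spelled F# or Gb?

Each scale degree takes a distinct letter name. Degree 3 of a scale on D must use the letter F.
F# and Gb are enharmonically the same pitch, but only F# uses the letter F, so it is the correct spelling here.

F#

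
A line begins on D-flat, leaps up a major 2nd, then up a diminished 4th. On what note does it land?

Abb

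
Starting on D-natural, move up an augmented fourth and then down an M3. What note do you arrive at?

E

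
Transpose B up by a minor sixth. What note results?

A sixth above B lands on the letter G.
A minor sixth spans 8 semitones, so B moves to pitch class 7. On the letter G that is G.

G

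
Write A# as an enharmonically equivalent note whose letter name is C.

A# is pitch class 10. The letter C alone is pitch class 0.
To reach pitch class 10 from C requires an offset of -2 semitones, i.e. double flat: Cbb.

Cbb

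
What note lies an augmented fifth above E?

E up a perfect fifth is B, so the target letter is B.
From E, an augmented fifth is 8 semitones up: B#.

B#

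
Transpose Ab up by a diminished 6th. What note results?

A up a major sixth is F#, so the target letter is F.
From Ab, a diminished sixth is 7 semitones up: Fbb.

Fbb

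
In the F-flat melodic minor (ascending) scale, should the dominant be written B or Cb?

Cb

Each scale degree takes a distinct letter name. Degree 5 of a scale on F must use the letter C.
Cb and B are enharmonically the same pitch, but only Cb uses the letter C, so it is the correct spelling here.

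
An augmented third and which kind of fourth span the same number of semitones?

perfect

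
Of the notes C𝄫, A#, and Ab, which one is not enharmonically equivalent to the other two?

In 12-tone equal temperament, enharmonic equivalents share a pitch class. Cbb is pitch class 10; A# is pitch class 10; Ab is pitch class 8.
Cbb and A# share pitch class 10, while Ab is pitch class 8.

Ab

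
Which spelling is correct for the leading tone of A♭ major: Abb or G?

G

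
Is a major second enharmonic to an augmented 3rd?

No

A major second spans 2 semitones; an augmented third spans 5.
The spans differ, so they are not enharmonic equivalents.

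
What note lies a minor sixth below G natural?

A sixth below G lands on the letter B.
A minor sixth spans 8 semitones, so G moves to pitch class 11. On the letter B that is B.

B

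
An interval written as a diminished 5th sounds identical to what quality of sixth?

A diminished fifth spans 6 semitones.
A sixth spanning 6 semitones is doubly diminished (the major sixth is 9).

doubly diminished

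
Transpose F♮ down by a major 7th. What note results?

Gb

F down a major seventh is Gb, so the target letter is G.
From F, a major seventh is 11 semitones down: Gb.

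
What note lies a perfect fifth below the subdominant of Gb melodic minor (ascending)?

The subdominant of Gb melodic minor (ascending) is Cb.
A perfect fifth (7 semitones) below Cb lands on the letter F, giving Fb.

Fb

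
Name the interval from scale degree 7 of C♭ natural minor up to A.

augmented seventh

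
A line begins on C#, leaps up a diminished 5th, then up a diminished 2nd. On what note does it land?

Abb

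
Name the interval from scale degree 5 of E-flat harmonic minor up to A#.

augmented seventh

Scale degree 5 of Eb harmonic minor is Bb.
Bb up to A#: letters B→A make it a seventh; 12 semitones makes it augmented.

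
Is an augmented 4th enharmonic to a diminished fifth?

Yes

An augmented fourth spans 6 semitones; a diminished fifth spans 6.
They are enharmonically equivalent.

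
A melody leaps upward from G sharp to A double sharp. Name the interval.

The letter names run G→A, a span of 1 letter step, so the interval is some kind of second.
G# to A## is 3 semitones. A major second is 2, so 3 makes it augmented.

augmented second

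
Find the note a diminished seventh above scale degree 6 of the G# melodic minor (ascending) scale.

D

Scale degree 6 of G# melodic minor (ascending) is E#.
A diminished seventh (9 semitones) above E# lands on the letter D, giving D.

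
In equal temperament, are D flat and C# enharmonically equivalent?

Db is pitch class 1; C# is pitch class 1.
All spellings map to pitch class 1, so they are enharmonically equivalent.

Yes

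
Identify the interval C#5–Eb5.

The letter names run C→E, a span of 2 letter steps, so the interval is some kind of third.
C# to Eb is 2 semitones. A major third is 4, so 2 makes it diminished.

diminished third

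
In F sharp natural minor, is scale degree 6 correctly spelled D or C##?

Each scale degree takes a distinct letter name. Degree 6 of a scale on F must use the letter D.
D and C## are enharmonically the same pitch, but only D uses the letter D, so it is the correct spelling here.

D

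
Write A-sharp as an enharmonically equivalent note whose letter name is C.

Cbb

A# is pitch class 10. The letter C alone is pitch class 0.
To reach pitch class 10 from C requires an offset of -2 semitones, i.e. double flat: Cbb.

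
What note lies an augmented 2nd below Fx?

E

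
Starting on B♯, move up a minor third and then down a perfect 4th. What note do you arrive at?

A minor third up from B# is D# (letter D, 3 semitones up).
A perfect fourth down from D# is A# (letter A, 5 semitones down).

A#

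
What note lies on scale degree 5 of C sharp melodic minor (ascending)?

G#

Degree 5 takes the letter 4 steps above C, which is G.
In melodic minor (ascending), degree 5 sits 7 semitones above the tonic. C# + 7 semitones is pitch class 8, spelled on G as G#.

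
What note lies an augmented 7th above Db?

A seventh above D lands on the letter C.
An augmented seventh spans 12 semitones, so Db moves to pitch class 1. On the letter C that is C#.

C#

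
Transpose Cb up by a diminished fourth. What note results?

A fourth above C lands on the letter F.
A diminished fourth spans 4 semitones, so Cb moves to pitch class 3. On the letter F that is Fbb.

Fbb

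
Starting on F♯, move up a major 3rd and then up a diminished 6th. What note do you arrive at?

F

A major third up from F# is A# (letter A, 4 semitones up).
A diminished sixth up from A# is F (letter F, 7 semitones up).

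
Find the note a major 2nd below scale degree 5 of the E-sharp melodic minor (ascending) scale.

A#

Scale degree 5 of E# melodic minor (ascending) is B#.
A major second (2 semitones) below B# lands on the letter A, giving A#.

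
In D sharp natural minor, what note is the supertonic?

Degree 2 takes the letter 1 step above D, which is E.
In natural minor, degree 2 sits 2 semitones above the tonic. D# + 2 semitones is pitch class 5, spelled on E as E#.

E#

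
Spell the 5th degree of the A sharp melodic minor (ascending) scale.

E#

The A# melodic minor (ascending) scale runs A# B# C# D# E# F## G##.
Degree 5 is E#.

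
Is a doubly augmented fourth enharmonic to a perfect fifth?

Yes

A doubly augmented fourth spans 7 semitones; a perfect fifth spans 7.
They are enharmonically equivalent.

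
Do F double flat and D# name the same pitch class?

Fbb is pitch class 3; D# is pitch class 3.
All spellings map to pitch class 3, so they are enharmonically equivalent.

Yes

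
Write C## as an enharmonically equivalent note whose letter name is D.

D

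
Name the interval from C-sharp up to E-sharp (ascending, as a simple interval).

The letter names run C→E, a span of 2 letter steps, so the interval is some kind of third.
C# to E# is 4 semitones. A major third is 4, so 4 makes it major.

major third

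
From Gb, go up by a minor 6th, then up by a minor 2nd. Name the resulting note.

A minor sixth up from Gb is Ebb (letter E, 8 semitones up).
A minor second up from Ebb is Fbb (letter F, 1 semitone up).

Fbb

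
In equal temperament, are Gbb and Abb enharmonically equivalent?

No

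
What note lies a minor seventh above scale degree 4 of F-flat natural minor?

Abb

Scale degree 4 of Fb natural minor is Bbb.
A minor seventh (10 semitones) above Bbb lands on the letter A, giving Abb.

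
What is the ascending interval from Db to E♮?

augmented second

Counting letters D–E gives a second.
Db→E = 3 semitones, 1 wider than the major second (2), so augmented.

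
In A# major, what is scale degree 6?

The A# major scale runs A# B# C## D# E# F## G##.
Degree 6 is F##.

F##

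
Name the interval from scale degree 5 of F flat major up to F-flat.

perfect fourth

Scale degree 5 of Fb major is Cb.
Cb up to Fb: letters C→F make it a fourth; 5 semitones makes it perfect.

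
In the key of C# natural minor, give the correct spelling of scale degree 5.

G#

The C# natural minor scale runs C# D# E F# G# A B.
Degree 5 is G#.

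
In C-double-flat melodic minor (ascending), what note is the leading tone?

Bbb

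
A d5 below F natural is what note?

F down a perfect fifth is Bb, so the target letter is B.
From F, a diminished fifth is 6 semitones down: B.

B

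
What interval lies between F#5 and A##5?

augmented third

The letter names run F→A, a span of 2 letter steps, so the interval is some kind of third.
F# to A## is 5 semitones. A major third is 4, so 5 makes it augmented.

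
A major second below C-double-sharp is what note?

B#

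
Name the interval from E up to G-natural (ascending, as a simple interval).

minor third

Counting letters E–F–G gives a third.
E→G = 3 semitones, 1 narrower than the major third (4), so minor.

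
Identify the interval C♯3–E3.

minor third

The letter names run C→E, a span of 2 letter steps, so the interval is some kind of third.
C# to E is 3 semitones. A major third is 4, so 3 makes it minor.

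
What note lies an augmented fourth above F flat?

Bb

A fourth above F lands on the letter B.
An augmented fourth spans 6 semitones, so Fb moves to pitch class 10. On the letter B that is Bb.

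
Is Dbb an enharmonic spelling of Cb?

Two spellings are enharmonically equivalent only if they share a pitch class.
Here Dbb → 0, Cb → 11; 0 ≠ 11, so they are not.

No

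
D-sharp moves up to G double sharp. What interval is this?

Counting letters D–E–F–G gives a fourth.
D#→G## = 6 semitones, 1 wider than the perfect fourth (5), so augmented.

augmented fourth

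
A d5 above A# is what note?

A up a perfect fifth is E, so the target letter is E.
From A#, a diminished fifth is 6 semitones up: E.

E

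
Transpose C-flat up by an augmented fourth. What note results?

A fourth above C lands on the letter F.
An augmented fourth spans 6 semitones, so Cb moves to pitch class 5. On the letter F that is F.

F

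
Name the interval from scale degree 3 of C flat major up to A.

augmented fourth

Scale degree 3 of Cb major is Eb.
Eb up to A: letters E→A make it a fourth; 6 semitones makes it augmented.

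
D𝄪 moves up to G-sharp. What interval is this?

The letter names run D→G, a span of 3 letter steps, so the interval is some kind of fourth.
D## to G# is 4 semitones. A perfect fourth is 5, so 4 makes it diminished.

diminished fourth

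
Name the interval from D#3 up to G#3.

perfect fourth

The letter names run D→G, a span of 3 letter steps, so the interval is some kind of fourth.
D# to G# is 5 semitones. A perfect fourth is 5, so 5 makes it perfect.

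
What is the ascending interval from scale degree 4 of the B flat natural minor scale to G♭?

minor third

Scale degree 4 of Bb natural minor is Eb.
Eb up to Gb: letters E→G make it a third; 3 semitones makes it minor.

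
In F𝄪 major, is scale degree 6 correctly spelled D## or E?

D##

Each scale degree takes a distinct letter name. Degree 6 of a scale on F must use the letter D.
D## and E are enharmonically the same pitch, but only D## uses the letter D, so it is the correct spelling here.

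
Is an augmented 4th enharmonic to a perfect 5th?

An augmented fourth spans 6 semitones; a perfect fifth spans 7.
The spans differ, so they are not enharmonic equivalents.

No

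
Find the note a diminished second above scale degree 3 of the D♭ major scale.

Gbb

Scale degree 3 of Db major is F.
A diminished second (0 semitones) above F lands on the letter G, giving Gbb.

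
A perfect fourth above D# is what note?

G#

A fourth above D lands on the letter G.
A perfect fourth spans 5 semitones, so D# moves to pitch class 8. On the letter G that is G#.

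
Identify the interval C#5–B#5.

The letter names run C→B, a span of 6 letter steps, so the interval is some kind of seventh.
C# to B# is 11 semitones. A major seventh is 11, so 11 makes it major.

major seventh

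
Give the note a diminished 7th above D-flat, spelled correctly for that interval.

Cbb

A seventh above D lands on the letter C.
A diminished seventh spans 9 semitones, so Db moves to pitch class 10. On the letter C that is Cbb.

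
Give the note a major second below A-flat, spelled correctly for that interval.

Gb

A down a major second is G, so the target letter is G.
From Ab, a major second is 2 semitones down: Gb.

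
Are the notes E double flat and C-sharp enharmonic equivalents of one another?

Two spellings are enharmonically equivalent only if they share a pitch class.
Here Ebb → 2, C# → 1; 1 ≠ 2, so they are not.

No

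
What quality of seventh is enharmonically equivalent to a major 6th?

diminished

A major sixth spans 9 semitones.
A seventh spanning 9 semitones is diminished (the major seventh is 11).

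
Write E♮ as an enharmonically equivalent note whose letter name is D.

D##

E is pitch class 4. The letter D alone is pitch class 2.
To reach pitch class 4 from D requires an offset of +2 semitones, i.e. double sharp: D##.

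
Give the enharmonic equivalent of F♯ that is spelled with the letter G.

Gb

Plain G sits 1 semitone above F#, so on the letter G the same pitch needs a flat: Gb.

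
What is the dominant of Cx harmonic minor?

G##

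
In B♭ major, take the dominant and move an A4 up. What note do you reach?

B

The dominant of Bb major is F.
An augmented fourth (6 semitones) above F lands on the letter B, giving B.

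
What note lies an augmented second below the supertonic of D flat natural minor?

Dbb

The supertonic of Db natural minor is Eb.
An augmented second (3 semitones) below Eb lands on the letter D, giving Dbb.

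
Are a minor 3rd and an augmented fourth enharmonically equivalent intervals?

A minor third spans 3 semitones; an augmented fourth spans 6.
The spans differ, so they are not enharmonic equivalents.

No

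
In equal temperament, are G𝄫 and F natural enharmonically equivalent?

Gbb is pitch class 5; F is pitch class 5.
All spellings map to pitch class 5, so they are enharmonically equivalent.

Yes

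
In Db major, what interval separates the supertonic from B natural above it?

The supertonic of Db major is Eb.
Eb up to B: letters E→B make it a fifth; 8 semitones makes it augmented.

augmented fifth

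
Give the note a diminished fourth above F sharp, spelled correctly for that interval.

Bb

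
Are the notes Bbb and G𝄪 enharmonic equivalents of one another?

Bbb = pitch class 9 and G## = pitch class 9 — the same pitch class, so they are enharmonic equivalents.

Yes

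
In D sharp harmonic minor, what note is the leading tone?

C##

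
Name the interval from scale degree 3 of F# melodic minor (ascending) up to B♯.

augmented second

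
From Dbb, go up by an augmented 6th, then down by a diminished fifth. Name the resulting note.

An augmented sixth up from Dbb is Bb (letter B, 10 semitones up).
A diminished fifth down from Bb is E (letter E, 6 semitones down).

E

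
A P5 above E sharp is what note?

A fifth above E lands on the letter B.
A perfect fifth spans 7 semitones, so E# moves to pitch class 0. On the letter B that is B#.

B#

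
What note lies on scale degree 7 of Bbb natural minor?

Abb

Degree 7 takes the letter 6 steps above B, which is A.
In natural minor, degree 7 sits 10 semitones above the tonic. Bbb + 10 semitones is pitch class 7, spelled on A as Abb.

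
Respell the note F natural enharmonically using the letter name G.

F is pitch class 5. The letter G alone is pitch class 7.
To reach pitch class 5 from G requires an offset of -2 semitones, i.e. double flat: Gbb.

Gbb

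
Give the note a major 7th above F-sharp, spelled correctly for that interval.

F up a major seventh is E, so the target letter is E.
From F#, a major seventh is 11 semitones up: E#.

E#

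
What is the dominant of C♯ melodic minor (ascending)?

G#

The C# melodic minor (ascending) scale runs C# D# E F# G# A# B#.
Degree 5 is G#.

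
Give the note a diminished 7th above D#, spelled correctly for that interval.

C

D up a major seventh is C#, so the target letter is C.
From D#, a diminished seventh is 9 semitones up: C.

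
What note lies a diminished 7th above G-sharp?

A seventh above G lands on the letter F.
A diminished seventh spans 9 semitones, so G# moves to pitch class 5. On the letter F that is F.

F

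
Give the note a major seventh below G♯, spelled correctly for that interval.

A

A seventh below G lands on the letter A.
A major seventh spans 11 semitones, so G# moves to pitch class 9. On the letter A that is A.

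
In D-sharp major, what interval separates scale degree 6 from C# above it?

minor second

Scale degree 6 of D# major is B#.
B# up to C#: letters B→C make it a second; 1 semitone makes it minor.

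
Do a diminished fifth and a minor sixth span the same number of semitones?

No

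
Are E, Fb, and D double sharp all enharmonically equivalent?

E = pitch class 4 and Fb = pitch class 4 and D## = pitch class 4 — the same pitch class, so they are enharmonic equivalents.

Yes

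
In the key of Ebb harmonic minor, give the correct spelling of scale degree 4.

Abb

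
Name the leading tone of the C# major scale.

B#

The C# major scale runs C# D# E# F# G# A# B#.
Degree 7 is B#.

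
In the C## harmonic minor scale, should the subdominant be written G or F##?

F##

Each scale degree takes a distinct letter name. Degree 4 of a scale on C must use the letter F.
F## and G are enharmonically the same pitch, but only F## uses the letter F, so it is the correct spelling here.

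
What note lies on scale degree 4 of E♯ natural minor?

Degree 4 takes the letter 3 steps above E, which is A.
In natural minor, degree 4 sits 5 semitones above the tonic. E# + 5 semitones is pitch class 10, spelled on A as A#.

A#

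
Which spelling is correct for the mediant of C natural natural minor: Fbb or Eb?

Eb

Each scale degree takes a distinct letter name. Degree 3 of a scale on C must use the letter E.
Eb and Fbb are enharmonically the same pitch, but only Eb uses the letter E, so it is the correct spelling here.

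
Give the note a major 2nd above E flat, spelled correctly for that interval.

F

E up a major second is F#, so the target letter is F.
From Eb, a major second is 2 semitones up: F.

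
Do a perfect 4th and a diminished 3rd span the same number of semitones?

No

A perfect fourth spans 5 semitones; a diminished third spans 2.
The spans differ, so they are not enharmonic equivalents.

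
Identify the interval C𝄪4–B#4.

minor seventh

Counting letters C–D–E–F–G–A–B gives a seventh.
C##→B# = 10 semitones, 1 narrower than the major seventh (11), so minor.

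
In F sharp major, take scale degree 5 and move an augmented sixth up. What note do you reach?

A##

Scale degree 5 of F# major is C#.
An augmented sixth (10 semitones) above C# lands on the letter A, giving A##.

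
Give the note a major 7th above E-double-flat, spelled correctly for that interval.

Db

E up a major seventh is D#, so the target letter is D.
From Ebb, a major seventh is 11 semitones up: Db.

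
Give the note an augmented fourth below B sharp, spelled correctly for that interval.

A fourth below B lands on the letter F.
An augmented fourth spans 6 semitones, so B# moves to pitch class 6. On the letter F that is F#.

F#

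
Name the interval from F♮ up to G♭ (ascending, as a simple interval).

The letter names run F→G, a span of 1 letter step, so the interval is some kind of second.
F to Gb is 1 semitone. A major second is 2, so 1 makes it minor.

minor second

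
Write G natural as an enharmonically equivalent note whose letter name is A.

Abb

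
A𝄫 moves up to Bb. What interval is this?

augmented second

Counting letters A–B gives a second.
Abb→Bb = 3 semitones, 1 wider than the major second (2), so augmented.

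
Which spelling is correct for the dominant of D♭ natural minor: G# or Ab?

Ab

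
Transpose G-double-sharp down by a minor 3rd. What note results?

E##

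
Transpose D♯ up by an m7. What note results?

C#

A seventh above D lands on the letter C.
A minor seventh spans 10 semitones, so D# moves to pitch class 1. On the letter C that is C#.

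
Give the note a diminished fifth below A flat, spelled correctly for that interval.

D

A fifth below A lands on the letter D.
A diminished fifth spans 6 semitones, so Ab moves to pitch class 2. On the letter D that is D.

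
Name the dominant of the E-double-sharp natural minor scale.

B##

Degree 5 takes the letter 4 steps above E, which is B.
In natural minor, degree 5 sits 7 semitones above the tonic. E## + 7 semitones is pitch class 1, spelled on B as B##.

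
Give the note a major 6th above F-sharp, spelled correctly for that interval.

D#

F up a major sixth is D, so the target letter is D.
From F#, a major sixth is 9 semitones up: D#.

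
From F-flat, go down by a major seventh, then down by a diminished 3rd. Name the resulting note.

Eb

A major seventh down from Fb is Gbb (letter G, 11 semitones down).
A diminished third down from Gbb is Eb (letter E, 2 semitones down).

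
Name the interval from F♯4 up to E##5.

augmented seventh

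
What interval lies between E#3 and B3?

Counting letters E–F–G–A–B gives a fifth.
E#→B = 6 semitones, 1 narrower than the perfect fifth (7), so diminished.

diminished fifth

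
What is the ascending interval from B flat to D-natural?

major third

The letter names run B→D, a span of 2 letter steps, so the interval is some kind of third.
Bb to D is 4 semitones. A major third is 4, so 4 makes it major.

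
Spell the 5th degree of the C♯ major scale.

Degree 5 takes the letter 4 steps above C, which is G.
In major, degree 5 sits 7 semitones above the tonic. C# + 7 semitones is pitch class 8, spelled on G as G#.

G#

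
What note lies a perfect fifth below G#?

C#

A fifth below G lands on the letter C.
A perfect fifth spans 7 semitones, so G# moves to pitch class 1. On the letter C that is C#.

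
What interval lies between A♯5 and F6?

The letter names run A→F, a span of 5 letter steps, so the interval is some kind of sixth.
A# to F is 7 semitones. A major sixth is 9, so 7 makes it diminished.

diminished sixth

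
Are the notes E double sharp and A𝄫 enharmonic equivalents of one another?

E## is pitch class 6; Abb is pitch class 7.
The pitch classes differ (6 vs. 7), so they are not enharmonic equivalents.

No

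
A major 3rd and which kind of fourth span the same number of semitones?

A major third spans 4 semitones.
A fourth spanning 4 semitones is diminished (the perfect fourth is 5).

diminished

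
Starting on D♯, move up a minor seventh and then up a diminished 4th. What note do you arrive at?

A minor seventh up from D# is C# (letter C, 10 semitones up).
A diminished fourth up from C# is F (letter F, 4 semitones up).

F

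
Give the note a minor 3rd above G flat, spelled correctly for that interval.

Bbb

G up a major third is B, so the target letter is B.
From Gb, a minor third is 3 semitones up: Bbb.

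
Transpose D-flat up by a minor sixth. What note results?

Bbb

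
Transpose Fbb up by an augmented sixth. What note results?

Db

F up a major sixth is D, so the target letter is D.
From Fbb, an augmented sixth is 10 semitones up: Db.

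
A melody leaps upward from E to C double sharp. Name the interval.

The letter names run E→C, a span of 5 letter steps, so the interval is some kind of sixth.
E to C## is 10 semitones. A major sixth is 9, so 10 makes it augmented.

augmented sixth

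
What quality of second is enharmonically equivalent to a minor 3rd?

augmented

A minor third spans 3 semitones.
A second spanning 3 semitones is augmented (the major second is 2).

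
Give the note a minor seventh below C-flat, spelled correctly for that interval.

A seventh below C lands on the letter D.
A minor seventh spans 10 semitones, so Cb moves to pitch class 1. On the letter D that is Db.

Db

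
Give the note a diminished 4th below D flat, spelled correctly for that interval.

A

D down a perfect fourth is A, so the target letter is A.
From Db, a diminished fourth is 4 semitones down: A.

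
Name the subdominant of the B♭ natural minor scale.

Degree 4 takes the letter 3 steps above B, which is E.
In natural minor, degree 4 sits 5 semitones above the tonic. Bb + 5 semitones is pitch class 3, spelled on E as Eb.

Eb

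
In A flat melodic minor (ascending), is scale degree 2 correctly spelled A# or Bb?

Bb

Each scale degree takes a distinct letter name. Degree 2 of a scale on A must use the letter B.
Bb and A# are enharmonically the same pitch, but only Bb uses the letter B, so it is the correct spelling here.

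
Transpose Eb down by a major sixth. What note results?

E down a major sixth is G, so the target letter is G.
From Eb, a major sixth is 9 semitones down: Gb.

Gb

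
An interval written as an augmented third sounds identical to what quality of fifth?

An augmented third spans 5 semitones.
A fifth spanning 5 semitones is doubly diminished (the perfect fifth is 7).

doubly diminished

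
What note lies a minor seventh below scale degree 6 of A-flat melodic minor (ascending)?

Scale degree 6 of Ab melodic minor (ascending) is F.
A minor seventh (10 semitones) below F lands on the letter G, giving G.

G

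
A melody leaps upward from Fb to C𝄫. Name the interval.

The letter names run F→C, a span of 4 letter steps, so the interval is some kind of fifth.
Fb to Cbb is 6 semitones. A perfect fifth is 7, so 6 makes it diminished.

diminished fifth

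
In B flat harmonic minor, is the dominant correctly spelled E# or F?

Each scale degree takes a distinct letter name. Degree 5 of a scale on B must use the letter F.
F and E# are enharmonically the same pitch, but only F uses the letter F, so it is the correct spelling here.

F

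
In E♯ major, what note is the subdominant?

A#

The E# major scale runs E# F## G## A# B# C## D##.
Degree 4 is A#.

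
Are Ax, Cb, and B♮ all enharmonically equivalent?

Yes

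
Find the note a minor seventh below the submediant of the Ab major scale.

The submediant of Ab major is F.
A minor seventh (10 semitones) below F lands on the letter G, giving G.

G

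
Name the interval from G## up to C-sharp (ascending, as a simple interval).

diminished fourth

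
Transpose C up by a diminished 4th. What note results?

C up a perfect fourth is F, so the target letter is F.
From C, a diminished fourth is 4 semitones up: Fb.

Fb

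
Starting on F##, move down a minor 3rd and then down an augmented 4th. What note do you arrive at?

A#

A minor third down from F## is D## (letter D, 3 semitones down).
An augmented fourth down from D## is A# (letter A, 6 semitones down).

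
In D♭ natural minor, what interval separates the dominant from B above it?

The dominant of Db natural minor is Ab.
Ab up to B: letters A→B make it a second; 3 semitones makes it augmented.

augmented second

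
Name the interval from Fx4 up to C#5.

The letter names run F→C, a span of 4 letter steps, so the interval is some kind of fifth.
F## to C# is 6 semitones. A perfect fifth is 7, so 6 makes it diminished.

diminished fifth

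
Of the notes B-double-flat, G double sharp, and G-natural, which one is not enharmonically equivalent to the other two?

G

In 12-tone equal temperament, enharmonic equivalents share a pitch class. Bbb is pitch class 9; G## is pitch class 9; G is pitch class 7.
Bbb and G## share pitch class 9, while G is pitch class 7.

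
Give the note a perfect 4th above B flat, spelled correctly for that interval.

B up a perfect fourth is E, so the target letter is E.
From Bb, a perfect fourth is 5 semitones up: Eb.

Eb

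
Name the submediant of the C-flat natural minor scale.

Abb

The Cb natural minor scale runs Cb Db Ebb Fb Gb Abb Bbb.
Degree 6 is Abb.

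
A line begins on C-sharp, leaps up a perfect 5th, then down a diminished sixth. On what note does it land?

B##

A perfect fifth up from C# is G# (letter G, 7 semitones up).
A diminished sixth down from G# is B## (letter B, 7 semitones down).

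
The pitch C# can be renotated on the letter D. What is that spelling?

Db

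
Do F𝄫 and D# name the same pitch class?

Yes

Fbb = pitch class 3 and D# = pitch class 3 — the same pitch class, so they are enharmonic equivalents.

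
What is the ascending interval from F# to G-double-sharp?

augmented second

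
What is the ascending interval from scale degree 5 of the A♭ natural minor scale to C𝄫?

Scale degree 5 of Ab natural minor is Eb.
Eb up to Cbb: letters E→C make it a sixth; 7 semitones makes it diminished.

diminished sixth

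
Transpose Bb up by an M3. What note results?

D

B up a major third is D#, so the target letter is D.
From Bb, a major third is 4 semitones up: D.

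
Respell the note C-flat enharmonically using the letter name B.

B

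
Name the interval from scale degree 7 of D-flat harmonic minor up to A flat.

minor sixth

Scale degree 7 of Db harmonic minor is C.
C up to Ab: letters C→A make it a sixth; 8 semitones makes it minor.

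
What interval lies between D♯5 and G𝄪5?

augmented fourth

The letter names run D→G, a span of 3 letter steps, so the interval is some kind of fourth.
D# to G## is 6 semitones. A perfect fourth is 5, so 6 makes it augmented.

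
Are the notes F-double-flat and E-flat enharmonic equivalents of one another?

Yes

Fbb is pitch class 3; Eb is pitch class 3.
All spellings map to pitch class 3, so they are enharmonically equivalent.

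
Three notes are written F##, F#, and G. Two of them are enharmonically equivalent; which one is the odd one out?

F#

In 12-tone equal temperament, enharmonic equivalents share a pitch class. F## is pitch class 7; F# is pitch class 6; G is pitch class 7.
F## and G share pitch class 7, while F# is pitch class 6.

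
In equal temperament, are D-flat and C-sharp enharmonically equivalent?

Db is pitch class 1; C# is pitch class 1.
All spellings map to pitch class 1, so they are enharmonically equivalent.

Yes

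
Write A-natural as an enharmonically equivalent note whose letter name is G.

A is pitch class 9. The letter G alone is pitch class 7.
To reach pitch class 9 from G requires an offset of +2 semitones, i.e. double sharp: G##.

G##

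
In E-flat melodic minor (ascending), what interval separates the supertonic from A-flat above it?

The supertonic of Eb melodic minor (ascending) is F.
F up to Ab: letters F→A make it a third; 3 semitones makes it minor.

minor third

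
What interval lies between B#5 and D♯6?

Counting letters B–C–D gives a third.
B#→D# = 3 semitones, 1 narrower than the major third (4), so minor.

minor third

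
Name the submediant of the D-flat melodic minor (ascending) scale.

Bb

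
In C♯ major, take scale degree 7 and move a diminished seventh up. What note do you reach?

A

Scale degree 7 of C# major is B#.
A diminished seventh (9 semitones) above B# lands on the letter A, giving A.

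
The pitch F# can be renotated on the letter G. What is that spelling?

Gb

Plain G sits 1 semitone above F#, so on the letter G the same pitch needs a flat: Gb.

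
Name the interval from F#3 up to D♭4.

diminished sixth

Counting letters F–G–A–B–C–D gives a sixth.
F#→Db = 7 semitones, 2 narrower than the major sixth (9), so diminished.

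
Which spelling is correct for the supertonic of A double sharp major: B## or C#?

Each scale degree takes a distinct letter name. Degree 2 of a scale on A must use the letter B.
B## and C# are enharmonically the same pitch, but only B## uses the letter B, so it is the correct spelling here.

B##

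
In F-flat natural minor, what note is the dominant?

The Fb natural minor scale runs Fb Gb Abb Bbb Cb Dbb Ebb.
Degree 5 is Cb.

Cb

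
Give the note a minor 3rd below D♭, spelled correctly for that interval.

Bb

D down a major third is Bb, so the target letter is B.
From Db, a minor third is 3 semitones down: Bb.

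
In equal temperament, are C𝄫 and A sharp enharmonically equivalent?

Cbb = pitch class 10 and A# = pitch class 10 — the same pitch class, so they are enharmonic equivalents.

Yes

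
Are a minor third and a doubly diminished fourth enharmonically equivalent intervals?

A minor third spans 3 semitones; a doubly diminished fourth spans 3.
They are enharmonically equivalent.

Yes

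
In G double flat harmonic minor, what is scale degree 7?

Degree 7 takes the letter 6 steps above G, which is F.
In harmonic minor, degree 7 sits 11 semitones above the tonic. Gbb + 11 semitones is pitch class 4, spelled on F as Fb.

Fb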